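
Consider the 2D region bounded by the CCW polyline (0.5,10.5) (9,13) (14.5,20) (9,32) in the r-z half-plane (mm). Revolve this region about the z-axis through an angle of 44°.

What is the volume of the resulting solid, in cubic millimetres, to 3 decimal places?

Profile (r,z), 4 vertices: (0.5,10.5) (9,13) (14.5,20) (9,32)
edge 0: (0.5,10.5)→(9,13)  cross = 0.5·13 − 9·10.5 = -88.0000; (r_i+r_j)·cross = 9.5·-88.0000 = -836.0000
edge 1: (9,13)→(14.5,20)  cross = 9·20 − 14.5·13 = -8.5000; (r_i+r_j)·cross = 23.5·-8.5000 = -199.7500
edge 2: (14.5,20)→(9,32)  cross = 14.5·32 − 9·20 = 284.0000; (r_i+r_j)·cross = 23.5·284.0000 = 6674.0000
edge 3: (9,32)→(0.5,10.5)  cross = 9·10.5 − 0.5·32 = 78.5000; (r_i+r_j)·cross = 9.5·78.5000 = 745.7500
Σcross = 266.0000 → A = |Σcross|/2 = 133.0000 mm²
Σ(r_i+r_j)·cross = 6384.0000 → first moment M = |Σ|/6 = 1064.0000
R_c = M/A = 1064.0000/133.0000 = 8.0000 mm
θ = 44° = 0.767945 rad
V = θ·R_c·A = 0.767945·8.0000·133.0000 = 817.093 mm³

Volume = 817.093 mm³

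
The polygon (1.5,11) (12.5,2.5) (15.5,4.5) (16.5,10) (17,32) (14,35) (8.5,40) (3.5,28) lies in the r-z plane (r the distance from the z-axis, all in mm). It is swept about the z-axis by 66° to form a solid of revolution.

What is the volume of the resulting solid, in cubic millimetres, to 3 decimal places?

Volume = 4764.378 mm³

Profile (r,z), 8 vertices: (1.5,11) (12.5,2.5) (15.5,4.5) (16.5,10) (17,32) (14,35) (8.5,40) (3.5,28)
edge 0: (1.5,11)→(12.5,2.5)  cross = 1.5·2.5 − 12.5·11 = -133.7500; (r_i+r_j)·cross = 14·-133.7500 = -1872.5000
edge 1: (12.5,2.5)→(15.5,4.5)  cross = 12.5·4.5 − 15.5·2.5 = 17.5000; (r_i+r_j)·cross = 28·17.5000 = 490.0000
edge 2: (15.5,4.5)→(16.5,10)  cross = 15.5·10 − 16.5·4.5 = 80.7500; (r_i+r_j)·cross = 32·80.7500 = 2584.0000
edge 3: (16.5,10)→(17,32)  cross = 16.5·32 − 17·10 = 358.0000; (r_i+r_j)·cross = 33.5·358.0000 = 11993.0000
edge 4: (17,32)→(14,35)  cross = 17·35 − 14·32 = 147.0000; (r_i+r_j)·cross = 31·147.0000 = 4557.0000
edge 5: (14,35)→(8.5,40)  cross = 14·40 − 8.5·35 = 262.5000; (r_i+r_j)·cross = 22.5·262.5000 = 5906.2500
edge 6: (8.5,40)→(3.5,28)  cross = 8.5·28 − 3.5·40 = 98.0000; (r_i+r_j)·cross = 12·98.0000 = 1176.0000
edge 7: (3.5,28)→(1.5,11)  cross = 3.5·11 − 1.5·28 = -3.5000; (r_i+r_j)·cross = 5·-3.5000 = -17.5000
Σcross = 826.5000 → A = |Σcross|/2 = 413.2500 mm²
Σ(r_i+r_j)·cross = 24816.2500 → first moment M = |Σ|/6 = 4136.0417
R_c = M/A = 4136.0417/413.2500 = 10.0086 mm
θ = 66° = 1.151917 rad
V = θ·R_c·A = 1.151917·10.0086·413.2500 = 4764.378 mm³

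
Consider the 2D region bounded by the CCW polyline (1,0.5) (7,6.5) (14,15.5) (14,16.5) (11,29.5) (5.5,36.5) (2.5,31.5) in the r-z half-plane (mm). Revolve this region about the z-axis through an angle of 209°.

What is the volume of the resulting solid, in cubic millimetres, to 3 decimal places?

Profile (r,z), 7 vertices: (1,0.5) (7,6.5) (14,15.5) (14,16.5) (11,29.5) (5.5,36.5) (2.5,31.5)
edge 0: (1,0.5)→(7,6.5)  cross = 1·6.5 − 7·0.5 = 3.0000; (r_i+r_j)·cross = 8·3.0000 = 24.0000
edge 1: (7,6.5)→(14,15.5)  cross = 7·15.5 − 14·6.5 = 17.5000; (r_i+r_j)·cross = 21·17.5000 = 367.5000
edge 2: (14,15.5)→(14,16.5)  cross = 14·16.5 − 14·15.5 = 14.0000; (r_i+r_j)·cross = 28·14.0000 = 392.0000
edge 3: (14,16.5)→(11,29.5)  cross = 14·29.5 − 11·16.5 = 231.5000; (r_i+r_j)·cross = 25·231.5000 = 5787.5000
edge 4: (11,29.5)→(5.5,36.5)  cross = 11·36.5 − 5.5·29.5 = 239.2500; (r_i+r_j)·cross = 16.5·239.2500 = 3947.6250
edge 5: (5.5,36.5)→(2.5,31.5)  cross = 5.5·31.5 − 2.5·36.5 = 82.0000; (r_i+r_j)·cross = 8·82.0000 = 656.0000
edge 6: (2.5,31.5)→(1,0.5)  cross = 2.5·0.5 − 1·31.5 = -30.2500; (r_i+r_j)·cross = 3.5·-30.2500 = -105.8750
Σcross = 557.0000 → A = |Σcross|/2 = 278.5000 mm²
Σ(r_i+r_j)·cross = 11068.7500 → first moment M = |Σ|/6 = 1844.7917
R_c = M/A = 1844.7917/278.5000 = 6.6240 mm
θ = 209° = 3.647738 rad
V = θ·R_c·A = 3.647738·6.6240·278.5000 = 6729.317 mm³

Volume = 6729.317 mm³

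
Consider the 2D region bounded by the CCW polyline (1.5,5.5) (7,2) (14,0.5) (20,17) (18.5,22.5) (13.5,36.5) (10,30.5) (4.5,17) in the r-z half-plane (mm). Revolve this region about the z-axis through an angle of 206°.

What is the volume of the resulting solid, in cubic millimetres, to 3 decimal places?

Profile (r,z), 8 vertices: (1.5,5.5) (7,2) (14,0.5) (20,17) (18.5,22.5) (13.5,36.5) (10,30.5) (4.5,17)
edge 0: (1.5,5.5)→(7,2)  cross = 1.5·2 − 7·5.5 = -35.5000; (r_i+r_j)·cross = 8.5·-35.5000 = -301.7500
edge 1: (7,2)→(14,0.5)  cross = 7·0.5 − 14·2 = -24.5000; (r_i+r_j)·cross = 21·-24.5000 = -514.5000
edge 2: (14,0.5)→(20,17)  cross = 14·17 − 20·0.5 = 228.0000; (r_i+r_j)·cross = 34·228.0000 = 7752.0000
edge 3: (20,17)→(18.5,22.5)  cross = 20·22.5 − 18.5·17 = 135.5000; (r_i+r_j)·cross = 38.5·135.5000 = 5216.7500
edge 4: (18.5,22.5)→(13.5,36.5)  cross = 18.5·36.5 − 13.5·22.5 = 371.5000; (r_i+r_j)·cross = 32·371.5000 = 11888.0000
edge 5: (13.5,36.5)→(10,30.5)  cross = 13.5·30.5 − 10·36.5 = 46.7500; (r_i+r_j)·cross = 23.5·46.7500 = 1098.6250
edge 6: (10,30.5)→(4.5,17)  cross = 10·17 − 4.5·30.5 = 32.7500; (r_i+r_j)·cross = 14.5·32.7500 = 474.8750
edge 7: (4.5,17)→(1.5,5.5)  cross = 4.5·5.5 − 1.5·17 = -0.7500; (r_i+r_j)·cross = 6·-0.7500 = -4.5000
Σcross = 753.7500 → A = |Σcross|/2 = 376.8750 mm²
Σ(r_i+r_j)·cross = 25609.5000 → first moment M = |Σ|/6 = 4268.2500
R_c = M/A = 4268.2500/376.8750 = 11.3254 mm
θ = 206° = 3.595378 rad
V = θ·R_c·A = 3.595378·11.3254·376.8750 = 15345.973 mm³

Volume = 15345.973 mm³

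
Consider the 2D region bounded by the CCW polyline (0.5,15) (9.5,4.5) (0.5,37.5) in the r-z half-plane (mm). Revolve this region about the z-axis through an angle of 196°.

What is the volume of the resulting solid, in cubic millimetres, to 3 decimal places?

Profile (r,z), 3 vertices: (0.5,15) (9.5,4.5) (0.5,37.5)
edge 0: (0.5,15)→(9.5,4.5)  cross = 0.5·4.5 − 9.5·15 = -140.2500; (r_i+r_j)·cross = 10·-140.2500 = -1402.5000
edge 1: (9.5,4.5)→(0.5,37.5)  cross = 9.5·37.5 − 0.5·4.5 = 354.0000; (r_i+r_j)·cross = 10·354.0000 = 3540.0000
edge 2: (0.5,37.5)→(0.5,15)  cross = 0.5·15 − 0.5·37.5 = -11.2500; (r_i+r_j)·cross = 1·-11.2500 = -11.2500
Σcross = 202.5000 → A = |Σcross|/2 = 101.2500 mm²
Σ(r_i+r_j)·cross = 2126.2500 → first moment M = |Σ|/6 = 354.3750
R_c = M/A = 354.3750/101.2500 = 3.5000 mm
θ = 196° = 3.420845 rad
V = θ·R_c·A = 3.420845·3.5000·101.2500 = 1212.262 mm³

Volume = 1212.262 mm³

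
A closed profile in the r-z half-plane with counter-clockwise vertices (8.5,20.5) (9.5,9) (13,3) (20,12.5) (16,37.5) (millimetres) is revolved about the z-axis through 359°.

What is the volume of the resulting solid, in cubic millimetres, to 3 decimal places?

Volume = 20143.676 mm³

Profile (r,z), 5 vertices: (8.5,20.5) (9.5,9) (13,3) (20,12.5) (16,37.5)
edge 0: (8.5,20.5)→(9.5,9)  cross = 8.5·9 − 9.5·20.5 = -118.2500; (r_i+r_j)·cross = 18·-118.2500 = -2128.5000
edge 1: (9.5,9)→(13,3)  cross = 9.5·3 − 13·9 = -88.5000; (r_i+r_j)·cross = 22.5·-88.5000 = -1991.2500
edge 2: (13,3)→(20,12.5)  cross = 13·12.5 − 20·3 = 102.5000; (r_i+r_j)·cross = 33·102.5000 = 3382.5000
edge 3: (20,12.5)→(16,37.5)  cross = 20·37.5 − 16·12.5 = 550.0000; (r_i+r_j)·cross = 36·550.0000 = 19800.0000
edge 4: (16,37.5)→(8.5,20.5)  cross = 16·20.5 − 8.5·37.5 = 9.2500; (r_i+r_j)·cross = 24.5·9.2500 = 226.6250
Σcross = 455.0000 → A = |Σcross|/2 = 227.5000 mm²
Σ(r_i+r_j)·cross = 19289.3750 → first moment M = |Σ|/6 = 3214.8958
R_c = M/A = 3214.8958/227.5000 = 14.1314 mm
θ = 359° = 6.265732 rad
V = θ·R_c·A = 6.265732·14.1314·227.5000 = 20143.676 mm³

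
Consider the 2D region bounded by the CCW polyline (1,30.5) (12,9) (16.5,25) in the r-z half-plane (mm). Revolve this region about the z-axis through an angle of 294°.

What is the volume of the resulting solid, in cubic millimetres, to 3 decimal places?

Profile (r,z), 3 vertices: (1,30.5) (12,9) (16.5,25)
edge 0: (1,30.5)→(12,9)  cross = 1·9 − 12·30.5 = -357.0000; (r_i+r_j)·cross = 13·-357.0000 = -4641.0000
edge 1: (12,9)→(16.5,25)  cross = 12·25 − 16.5·9 = 151.5000; (r_i+r_j)·cross = 28.5·151.5000 = 4317.7500
edge 2: (16.5,25)→(1,30.5)  cross = 16.5·30.5 − 1·25 = 478.2500; (r_i+r_j)·cross = 17.5·478.2500 = 8369.3750
Σcross = 272.7500 → A = |Σcross|/2 = 136.3750 mm²
Σ(r_i+r_j)·cross = 8046.1250 → first moment M = |Σ|/6 = 1341.0208
R_c = M/A = 1341.0208/136.3750 = 9.8333 mm
θ = 294° = 5.131268 rad
V = θ·R_c·A = 5.131268·9.8333·136.3750 = 6881.137 mm³

Volume = 6881.137 mm³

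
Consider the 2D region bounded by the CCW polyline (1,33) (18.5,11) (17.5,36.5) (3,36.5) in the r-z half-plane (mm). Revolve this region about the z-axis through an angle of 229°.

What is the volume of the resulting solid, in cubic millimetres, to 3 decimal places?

Volume = 11183.307 mm³

Profile (r,z), 4 vertices: (1,33) (18.5,11) (17.5,36.5) (3,36.5)
edge 0: (1,33)→(18.5,11)  cross = 1·11 − 18.5·33 = -599.5000; (r_i+r_j)·cross = 19.5·-599.5000 = -11690.2500
edge 1: (18.5,11)→(17.5,36.5)  cross = 18.5·36.5 − 17.5·11 = 482.7500; (r_i+r_j)·cross = 36·482.7500 = 17379.0000
edge 2: (17.5,36.5)→(3,36.5)  cross = 17.5·36.5 − 3·36.5 = 529.2500; (r_i+r_j)·cross = 20.5·529.2500 = 10849.6250
edge 3: (3,36.5)→(1,33)  cross = 3·33 − 1·36.5 = 62.5000; (r_i+r_j)·cross = 4·62.5000 = 250.0000
Σcross = 475.0000 → A = |Σcross|/2 = 237.5000 mm²
Σ(r_i+r_j)·cross = 16788.3750 → first moment M = |Σ|/6 = 2798.0625
R_c = M/A = 2798.0625/237.5000 = 11.7813 mm
θ = 229° = 3.996804 rad
V = θ·R_c·A = 3.996804·11.7813·237.5000 = 11183.307 mm³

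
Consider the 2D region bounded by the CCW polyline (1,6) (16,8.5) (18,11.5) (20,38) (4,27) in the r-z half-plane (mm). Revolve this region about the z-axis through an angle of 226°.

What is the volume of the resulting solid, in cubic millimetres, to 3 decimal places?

Volume = 17168.522 mm³

Profile (r,z), 5 vertices: (1,6) (16,8.5) (18,11.5) (20,38) (4,27)
edge 0: (1,6)→(16,8.5)  cross = 1·8.5 − 16·6 = -87.5000; (r_i+r_j)·cross = 17·-87.5000 = -1487.5000
edge 1: (16,8.5)→(18,11.5)  cross = 16·11.5 − 18·8.5 = 31.0000; (r_i+r_j)·cross = 34·31.0000 = 1054.0000
edge 2: (18,11.5)→(20,38)  cross = 18·38 − 20·11.5 = 454.0000; (r_i+r_j)·cross = 38·454.0000 = 17252.0000
edge 3: (20,38)→(4,27)  cross = 20·27 − 4·38 = 388.0000; (r_i+r_j)·cross = 24·388.0000 = 9312.0000
edge 4: (4,27)→(1,6)  cross = 4·6 − 1·27 = -3.0000; (r_i+r_j)·cross = 5·-3.0000 = -15.0000
Σcross = 782.5000 → A = |Σcross|/2 = 391.2500 mm²
Σ(r_i+r_j)·cross = 26115.5000 → first moment M = |Σ|/6 = 4352.5833
R_c = M/A = 4352.5833/391.2500 = 11.1248 mm
θ = 226° = 3.944444 rad
V = θ·R_c·A = 3.944444·11.1248·391.2500 = 17168.522 mm³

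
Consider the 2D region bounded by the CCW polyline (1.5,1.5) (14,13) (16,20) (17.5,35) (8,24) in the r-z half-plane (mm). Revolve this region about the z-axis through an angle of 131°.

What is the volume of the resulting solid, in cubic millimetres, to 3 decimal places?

Volume = 4768.534 mm³

Profile (r,z), 5 vertices: (1.5,1.5) (14,13) (16,20) (17.5,35) (8,24)
edge 0: (1.5,1.5)→(14,13)  cross = 1.5·13 − 14·1.5 = -1.5000; (r_i+r_j)·cross = 15.5·-1.5000 = -23.2500
edge 1: (14,13)→(16,20)  cross = 14·20 − 16·13 = 72.0000; (r_i+r_j)·cross = 30·72.0000 = 2160.0000
edge 2: (16,20)→(17.5,35)  cross = 16·35 − 17.5·20 = 210.0000; (r_i+r_j)·cross = 33.5·210.0000 = 7035.0000
edge 3: (17.5,35)→(8,24)  cross = 17.5·24 − 8·35 = 140.0000; (r_i+r_j)·cross = 25.5·140.0000 = 3570.0000
edge 4: (8,24)→(1.5,1.5)  cross = 8·1.5 − 1.5·24 = -24.0000; (r_i+r_j)·cross = 9.5·-24.0000 = -228.0000
Σcross = 396.5000 → A = |Σcross|/2 = 198.2500 mm²
Σ(r_i+r_j)·cross = 12513.7500 → first moment M = |Σ|/6 = 2085.6250
R_c = M/A = 2085.6250/198.2500 = 10.5202 mm
θ = 131° = 2.286381 rad
V = θ·R_c·A = 2.286381·10.5202·198.2500 = 4768.534 mm³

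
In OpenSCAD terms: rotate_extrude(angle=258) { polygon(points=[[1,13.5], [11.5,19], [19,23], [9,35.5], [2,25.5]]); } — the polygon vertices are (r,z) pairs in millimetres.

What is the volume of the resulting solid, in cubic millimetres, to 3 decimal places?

Profile (r,z), 5 vertices: (1,13.5) (11.5,19) (19,23) (9,35.5) (2,25.5)
edge 0: (1,13.5)→(11.5,19)  cross = 1·19 − 11.5·13.5 = -136.2500; (r_i+r_j)·cross = 12.5·-136.2500 = -1703.1250
edge 1: (11.5,19)→(19,23)  cross = 11.5·23 − 19·19 = -96.5000; (r_i+r_j)·cross = 30.5·-96.5000 = -2943.2500
edge 2: (19,23)→(9,35.5)  cross = 19·35.5 − 9·23 = 467.5000; (r_i+r_j)·cross = 28·467.5000 = 13090.0000
edge 3: (9,35.5)→(2,25.5)  cross = 9·25.5 − 2·35.5 = 158.5000; (r_i+r_j)·cross = 11·158.5000 = 1743.5000
edge 4: (2,25.5)→(1,13.5)  cross = 2·13.5 − 1·25.5 = 1.5000; (r_i+r_j)·cross = 3·1.5000 = 4.5000
Σcross = 394.7500 → A = |Σcross|/2 = 197.3750 mm²
Σ(r_i+r_j)·cross = 10191.6250 → first moment M = |Σ|/6 = 1698.6042
R_c = M/A = 1698.6042/197.3750 = 8.6060 mm
θ = 258° = 4.502949 rad
V = θ·R_c·A = 4.502949·8.6060·197.3750 = 7648.729 mm³

Volume = 7648.729 mm³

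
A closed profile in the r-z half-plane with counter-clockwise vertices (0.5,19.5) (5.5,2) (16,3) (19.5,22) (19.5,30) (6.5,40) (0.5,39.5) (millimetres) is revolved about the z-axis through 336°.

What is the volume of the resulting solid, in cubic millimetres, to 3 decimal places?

Volume = 31657.236 mm³

Profile (r,z), 7 vertices: (0.5,19.5) (5.5,2) (16,3) (19.5,22) (19.5,30) (6.5,40) (0.5,39.5)
edge 0: (0.5,19.5)→(5.5,2)  cross = 0.5·2 − 5.5·19.5 = -106.2500; (r_i+r_j)·cross = 6·-106.2500 = -637.5000
edge 1: (5.5,2)→(16,3)  cross = 5.5·3 − 16·2 = -15.5000; (r_i+r_j)·cross = 21.5·-15.5000 = -333.2500
edge 2: (16,3)→(19.5,22)  cross = 16·22 − 19.5·3 = 293.5000; (r_i+r_j)·cross = 35.5·293.5000 = 10419.2500
edge 3: (19.5,22)→(19.5,30)  cross = 19.5·30 − 19.5·22 = 156.0000; (r_i+r_j)·cross = 39·156.0000 = 6084.0000
edge 4: (19.5,30)→(6.5,40)  cross = 19.5·40 − 6.5·30 = 585.0000; (r_i+r_j)·cross = 26·585.0000 = 15210.0000
edge 5: (6.5,40)→(0.5,39.5)  cross = 6.5·39.5 − 0.5·40 = 236.7500; (r_i+r_j)·cross = 7·236.7500 = 1657.2500
edge 6: (0.5,39.5)→(0.5,19.5)  cross = 0.5·19.5 − 0.5·39.5 = -10.0000; (r_i+r_j)·cross = 1·-10.0000 = -10.0000
Σcross = 1139.5000 → A = |Σcross|/2 = 569.7500 mm²
Σ(r_i+r_j)·cross = 32389.7500 → first moment M = |Σ|/6 = 5398.2917
R_c = M/A = 5398.2917/569.7500 = 9.4748 mm
θ = 336° = 5.864306 rad
V = θ·R_c·A = 5.864306·9.4748·569.7500 = 31657.236 mm³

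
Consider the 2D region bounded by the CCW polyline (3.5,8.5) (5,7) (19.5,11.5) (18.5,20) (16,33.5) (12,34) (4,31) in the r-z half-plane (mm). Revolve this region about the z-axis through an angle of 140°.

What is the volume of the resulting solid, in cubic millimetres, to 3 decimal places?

Volume = 9033.322 mm³

Profile (r,z), 7 vertices: (3.5,8.5) (5,7) (19.5,11.5) (18.5,20) (16,33.5) (12,34) (4,31)
edge 0: (3.5,8.5)→(5,7)  cross = 3.5·7 − 5·8.5 = -18.0000; (r_i+r_j)·cross = 8.5·-18.0000 = -153.0000
edge 1: (5,7)→(19.5,11.5)  cross = 5·11.5 − 19.5·7 = -79.0000; (r_i+r_j)·cross = 24.5·-79.0000 = -1935.5000
edge 2: (19.5,11.5)→(18.5,20)  cross = 19.5·20 − 18.5·11.5 = 177.2500; (r_i+r_j)·cross = 38·177.2500 = 6735.5000
edge 3: (18.5,20)→(16,33.5)  cross = 18.5·33.5 − 16·20 = 299.7500; (r_i+r_j)·cross = 34.5·299.7500 = 10341.3750
edge 4: (16,33.5)→(12,34)  cross = 16·34 − 12·33.5 = 142.0000; (r_i+r_j)·cross = 28·142.0000 = 3976.0000
edge 5: (12,34)→(4,31)  cross = 12·31 − 4·34 = 236.0000; (r_i+r_j)·cross = 16·236.0000 = 3776.0000
edge 6: (4,31)→(3.5,8.5)  cross = 4·8.5 − 3.5·31 = -74.5000; (r_i+r_j)·cross = 7.5·-74.5000 = -558.7500
Σcross = 683.5000 → A = |Σcross|/2 = 341.7500 mm²
Σ(r_i+r_j)·cross = 22181.6250 → first moment M = |Σ|/6 = 3696.9375
R_c = M/A = 3696.9375/341.7500 = 10.8177 mm
θ = 140° = 2.443461 rad
V = θ·R_c·A = 2.443461·10.8177·341.7500 = 9033.322 mm³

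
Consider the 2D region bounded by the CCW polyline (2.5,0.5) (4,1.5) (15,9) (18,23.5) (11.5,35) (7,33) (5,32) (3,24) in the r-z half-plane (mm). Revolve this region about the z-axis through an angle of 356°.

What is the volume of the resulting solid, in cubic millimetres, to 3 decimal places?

Volume = 20953.044 mm³

Profile (r,z), 8 vertices: (2.5,0.5) (4,1.5) (15,9) (18,23.5) (11.5,35) (7,33) (5,32) (3,24)
edge 0: (2.5,0.5)→(4,1.5)  cross = 2.5·1.5 − 4·0.5 = 1.7500; (r_i+r_j)·cross = 6.5·1.7500 = 11.3750
edge 1: (4,1.5)→(15,9)  cross = 4·9 − 15·1.5 = 13.5000; (r_i+r_j)·cross = 19·13.5000 = 256.5000
edge 2: (15,9)→(18,23.5)  cross = 15·23.5 − 18·9 = 190.5000; (r_i+r_j)·cross = 33·190.5000 = 6286.5000
edge 3: (18,23.5)→(11.5,35)  cross = 18·35 − 11.5·23.5 = 359.7500; (r_i+r_j)·cross = 29.5·359.7500 = 10612.6250
edge 4: (11.5,35)→(7,33)  cross = 11.5·33 − 7·35 = 134.5000; (r_i+r_j)·cross = 18.5·134.5000 = 2488.2500
edge 5: (7,33)→(5,32)  cross = 7·32 − 5·33 = 59.0000; (r_i+r_j)·cross = 12·59.0000 = 708.0000
edge 6: (5,32)→(3,24)  cross = 5·24 − 3·32 = 24.0000; (r_i+r_j)·cross = 8·24.0000 = 192.0000
edge 7: (3,24)→(2.5,0.5)  cross = 3·0.5 − 2.5·24 = -58.5000; (r_i+r_j)·cross = 5.5·-58.5000 = -321.7500
Σcross = 724.5000 → A = |Σcross|/2 = 362.2500 mm²
Σ(r_i+r_j)·cross = 20233.5000 → first moment M = |Σ|/6 = 3372.2500
R_c = M/A = 3372.2500/362.2500 = 9.3092 mm
θ = 356° = 6.213372 rad
V = θ·R_c·A = 6.213372·9.3092·362.2500 = 20953.044 mm³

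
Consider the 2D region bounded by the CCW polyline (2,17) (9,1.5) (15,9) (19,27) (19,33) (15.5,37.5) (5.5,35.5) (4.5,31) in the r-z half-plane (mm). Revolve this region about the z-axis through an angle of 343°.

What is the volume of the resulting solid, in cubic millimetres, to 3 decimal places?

Volume = 26342.754 mm³

Profile (r,z), 8 vertices: (2,17) (9,1.5) (15,9) (19,27) (19,33) (15.5,37.5) (5.5,35.5) (4.5,31)
edge 0: (2,17)→(9,1.5)  cross = 2·1.5 − 9·17 = -150.0000; (r_i+r_j)·cross = 11·-150.0000 = -1650.0000
edge 1: (9,1.5)→(15,9)  cross = 9·9 − 15·1.5 = 58.5000; (r_i+r_j)·cross = 24·58.5000 = 1404.0000
edge 2: (15,9)→(19,27)  cross = 15·27 − 19·9 = 234.0000; (r_i+r_j)·cross = 34·234.0000 = 7956.0000
edge 3: (19,27)→(19,33)  cross = 19·33 − 19·27 = 114.0000; (r_i+r_j)·cross = 38·114.0000 = 4332.0000
edge 4: (19,33)→(15.5,37.5)  cross = 19·37.5 − 15.5·33 = 201.0000; (r_i+r_j)·cross = 34.5·201.0000 = 6934.5000
edge 5: (15.5,37.5)→(5.5,35.5)  cross = 15.5·35.5 − 5.5·37.5 = 344.0000; (r_i+r_j)·cross = 21·344.0000 = 7224.0000
edge 6: (5.5,35.5)→(4.5,31)  cross = 5.5·31 − 4.5·35.5 = 10.7500; (r_i+r_j)·cross = 10·10.7500 = 107.5000
edge 7: (4.5,31)→(2,17)  cross = 4.5·17 − 2·31 = 14.5000; (r_i+r_j)·cross = 6.5·14.5000 = 94.2500
Σcross = 826.7500 → A = |Σcross|/2 = 413.3750 mm²
Σ(r_i+r_j)·cross = 26402.2500 → first moment M = |Σ|/6 = 4400.3750
R_c = M/A = 4400.3750/413.3750 = 10.6450 mm
θ = 343° = 5.986479 rad
V = θ·R_c·A = 5.986479·10.6450·413.3750 = 26342.754 mm³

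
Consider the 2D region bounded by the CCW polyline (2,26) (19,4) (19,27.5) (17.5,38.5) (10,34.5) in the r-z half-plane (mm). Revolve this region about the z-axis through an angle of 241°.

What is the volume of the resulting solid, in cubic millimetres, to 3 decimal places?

Volume = 16967.110 mm³

Profile (r,z), 5 vertices: (2,26) (19,4) (19,27.5) (17.5,38.5) (10,34.5)
edge 0: (2,26)→(19,4)  cross = 2·4 − 19·26 = -486.0000; (r_i+r_j)·cross = 21·-486.0000 = -10206.0000
edge 1: (19,4)→(19,27.5)  cross = 19·27.5 − 19·4 = 446.5000; (r_i+r_j)·cross = 38·446.5000 = 16967.0000
edge 2: (19,27.5)→(17.5,38.5)  cross = 19·38.5 − 17.5·27.5 = 250.2500; (r_i+r_j)·cross = 36.5·250.2500 = 9134.1250
edge 3: (17.5,38.5)→(10,34.5)  cross = 17.5·34.5 − 10·38.5 = 218.7500; (r_i+r_j)·cross = 27.5·218.7500 = 6015.6250
edge 4: (10,34.5)→(2,26)  cross = 10·26 − 2·34.5 = 191.0000; (r_i+r_j)·cross = 12·191.0000 = 2292.0000
Σcross = 620.5000 → A = |Σcross|/2 = 310.2500 mm²
Σ(r_i+r_j)·cross = 24202.7500 → first moment M = |Σ|/6 = 4033.7917
R_c = M/A = 4033.7917/310.2500 = 13.0017 mm
θ = 241° = 4.206243 rad
V = θ·R_c·A = 4.206243·13.0017·310.2500 = 16967.110 mm³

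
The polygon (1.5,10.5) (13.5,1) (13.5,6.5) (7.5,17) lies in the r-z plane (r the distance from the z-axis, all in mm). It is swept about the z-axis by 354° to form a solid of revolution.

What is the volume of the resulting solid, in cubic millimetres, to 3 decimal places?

Profile (r,z), 4 vertices: (1.5,10.5) (13.5,1) (13.5,6.5) (7.5,17)
edge 0: (1.5,10.5)→(13.5,1)  cross = 1.5·1 − 13.5·10.5 = -140.2500; (r_i+r_j)·cross = 15·-140.2500 = -2103.7500
edge 1: (13.5,1)→(13.5,6.5)  cross = 13.5·6.5 − 13.5·1 = 74.2500; (r_i+r_j)·cross = 27·74.2500 = 2004.7500
edge 2: (13.5,6.5)→(7.5,17)  cross = 13.5·17 − 7.5·6.5 = 180.7500; (r_i+r_j)·cross = 21·180.7500 = 3795.7500
edge 3: (7.5,17)→(1.5,10.5)  cross = 7.5·10.5 − 1.5·17 = 53.2500; (r_i+r_j)·cross = 9·53.2500 = 479.2500
Σcross = 168.0000 → A = |Σcross|/2 = 84.0000 mm²
Σ(r_i+r_j)·cross = 4176.0000 → first moment M = |Σ|/6 = 696.0000
R_c = M/A = 696.0000/84.0000 = 8.2857 mm
θ = 354° = 6.178466 rad
V = θ·R_c·A = 6.178466·8.2857·84.0000 = 4300.212 mm³

Volume = 4300.212 mm³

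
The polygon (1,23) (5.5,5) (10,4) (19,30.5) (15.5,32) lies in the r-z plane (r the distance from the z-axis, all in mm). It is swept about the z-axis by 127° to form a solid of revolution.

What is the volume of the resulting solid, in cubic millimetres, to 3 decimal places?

Volume = 5703.091 mm³

Profile (r,z), 5 vertices: (1,23) (5.5,5) (10,4) (19,30.5) (15.5,32)
edge 0: (1,23)→(5.5,5)  cross = 1·5 − 5.5·23 = -121.5000; (r_i+r_j)·cross = 6.5·-121.5000 = -789.7500
edge 1: (5.5,5)→(10,4)  cross = 5.5·4 − 10·5 = -28.0000; (r_i+r_j)·cross = 15.5·-28.0000 = -434.0000
edge 2: (10,4)→(19,30.5)  cross = 10·30.5 − 19·4 = 229.0000; (r_i+r_j)·cross = 29·229.0000 = 6641.0000
edge 3: (19,30.5)→(15.5,32)  cross = 19·32 − 15.5·30.5 = 135.2500; (r_i+r_j)·cross = 34.5·135.2500 = 4666.1250
edge 4: (15.5,32)→(1,23)  cross = 15.5·23 − 1·32 = 324.5000; (r_i+r_j)·cross = 16.5·324.5000 = 5354.2500
Σcross = 539.2500 → A = |Σcross|/2 = 269.6250 mm²
Σ(r_i+r_j)·cross = 15437.6250 → first moment M = |Σ|/6 = 2572.9375
R_c = M/A = 2572.9375/269.6250 = 9.5427 mm
θ = 127° = 2.216568 rad
V = θ·R_c·A = 2.216568·9.5427·269.6250 = 5703.091 mm³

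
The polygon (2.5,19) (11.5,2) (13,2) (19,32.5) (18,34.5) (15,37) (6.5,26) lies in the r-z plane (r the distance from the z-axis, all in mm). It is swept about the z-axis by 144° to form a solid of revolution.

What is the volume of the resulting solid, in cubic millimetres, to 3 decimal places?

Volume = 8583.355 mm³

Profile (r,z), 7 vertices: (2.5,19) (11.5,2) (13,2) (19,32.5) (18,34.5) (15,37) (6.5,26)
edge 0: (2.5,19)→(11.5,2)  cross = 2.5·2 − 11.5·19 = -213.5000; (r_i+r_j)·cross = 14·-213.5000 = -2989.0000
edge 1: (11.5,2)→(13,2)  cross = 11.5·2 − 13·2 = -3.0000; (r_i+r_j)·cross = 24.5·-3.0000 = -73.5000
edge 2: (13,2)→(19,32.5)  cross = 13·32.5 − 19·2 = 384.5000; (r_i+r_j)·cross = 32·384.5000 = 12304.0000
edge 3: (19,32.5)→(18,34.5)  cross = 19·34.5 − 18·32.5 = 70.5000; (r_i+r_j)·cross = 37·70.5000 = 2608.5000
edge 4: (18,34.5)→(15,37)  cross = 18·37 − 15·34.5 = 148.5000; (r_i+r_j)·cross = 33·148.5000 = 4900.5000
edge 5: (15,37)→(6.5,26)  cross = 15·26 − 6.5·37 = 149.5000; (r_i+r_j)·cross = 21.5·149.5000 = 3214.2500
edge 6: (6.5,26)→(2.5,19)  cross = 6.5·19 − 2.5·26 = 58.5000; (r_i+r_j)·cross = 9·58.5000 = 526.5000
Σcross = 595.0000 → A = |Σcross|/2 = 297.5000 mm²
Σ(r_i+r_j)·cross = 20491.2500 → first moment M = |Σ|/6 = 3415.2083
R_c = M/A = 3415.2083/297.5000 = 11.4797 mm
θ = 144° = 2.513274 rad
V = θ·R_c·A = 2.513274·11.4797·297.5000 = 8583.355 mm³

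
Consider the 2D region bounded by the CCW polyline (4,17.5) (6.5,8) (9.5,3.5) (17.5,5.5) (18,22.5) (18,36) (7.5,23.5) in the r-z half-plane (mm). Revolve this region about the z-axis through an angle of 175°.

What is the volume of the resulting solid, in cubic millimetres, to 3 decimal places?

Volume = 10989.529 mm³

Profile (r,z), 7 vertices: (4,17.5) (6.5,8) (9.5,3.5) (17.5,5.5) (18,22.5) (18,36) (7.5,23.5)
edge 0: (4,17.5)→(6.5,8)  cross = 4·8 − 6.5·17.5 = -81.7500; (r_i+r_j)·cross = 10.5·-81.7500 = -858.3750
edge 1: (6.5,8)→(9.5,3.5)  cross = 6.5·3.5 − 9.5·8 = -53.2500; (r_i+r_j)·cross = 16·-53.2500 = -852.0000
edge 2: (9.5,3.5)→(17.5,5.5)  cross = 9.5·5.5 − 17.5·3.5 = -9.0000; (r_i+r_j)·cross = 27·-9.0000 = -243.0000
edge 3: (17.5,5.5)→(18,22.5)  cross = 17.5·22.5 − 18·5.5 = 294.7500; (r_i+r_j)·cross = 35.5·294.7500 = 10463.6250
edge 4: (18,22.5)→(18,36)  cross = 18·36 − 18·22.5 = 243.0000; (r_i+r_j)·cross = 36·243.0000 = 8748.0000
edge 5: (18,36)→(7.5,23.5)  cross = 18·23.5 − 7.5·36 = 153.0000; (r_i+r_j)·cross = 25.5·153.0000 = 3901.5000
edge 6: (7.5,23.5)→(4,17.5)  cross = 7.5·17.5 − 4·23.5 = 37.2500; (r_i+r_j)·cross = 11.5·37.2500 = 428.3750
Σcross = 584.0000 → A = |Σcross|/2 = 292.0000 mm²
Σ(r_i+r_j)·cross = 21588.1250 → first moment M = |Σ|/6 = 3598.0208
R_c = M/A = 3598.0208/292.0000 = 12.3220 mm
θ = 175° = 3.054326 rad
V = θ·R_c·A = 3.054326·12.3220·292.0000 = 10989.529 mm³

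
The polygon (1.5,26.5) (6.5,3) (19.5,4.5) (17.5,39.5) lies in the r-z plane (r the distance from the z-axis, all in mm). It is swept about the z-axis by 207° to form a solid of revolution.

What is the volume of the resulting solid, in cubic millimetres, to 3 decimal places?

Volume = 18767.757 mm³

Profile (r,z), 4 vertices: (1.5,26.5) (6.5,3) (19.5,4.5) (17.5,39.5)
edge 0: (1.5,26.5)→(6.5,3)  cross = 1.5·3 − 6.5·26.5 = -167.7500; (r_i+r_j)·cross = 8·-167.7500 = -1342.0000
edge 1: (6.5,3)→(19.5,4.5)  cross = 6.5·4.5 − 19.5·3 = -29.2500; (r_i+r_j)·cross = 26·-29.2500 = -760.5000
edge 2: (19.5,4.5)→(17.5,39.5)  cross = 19.5·39.5 − 17.5·4.5 = 691.5000; (r_i+r_j)·cross = 37·691.5000 = 25585.5000
edge 3: (17.5,39.5)→(1.5,26.5)  cross = 17.5·26.5 − 1.5·39.5 = 404.5000; (r_i+r_j)·cross = 19·404.5000 = 7685.5000
Σcross = 899.0000 → A = |Σcross|/2 = 449.5000 mm²
Σ(r_i+r_j)·cross = 31168.5000 → first moment M = |Σ|/6 = 5194.7500
R_c = M/A = 5194.7500/449.5000 = 11.5567 mm
θ = 207° = 3.612832 rad
V = θ·R_c·A = 3.612832·11.5567·449.5000 = 18767.757 mm³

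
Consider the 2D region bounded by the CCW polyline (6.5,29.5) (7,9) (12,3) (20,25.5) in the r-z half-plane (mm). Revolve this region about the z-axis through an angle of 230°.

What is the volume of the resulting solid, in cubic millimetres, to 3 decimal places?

Profile (r,z), 4 vertices: (6.5,29.5) (7,9) (12,3) (20,25.5)
edge 0: (6.5,29.5)→(7,9)  cross = 6.5·9 − 7·29.5 = -148.0000; (r_i+r_j)·cross = 13.5·-148.0000 = -1998.0000
edge 1: (7,9)→(12,3)  cross = 7·3 − 12·9 = -87.0000; (r_i+r_j)·cross = 19·-87.0000 = -1653.0000
edge 2: (12,3)→(20,25.5)  cross = 12·25.5 − 20·3 = 246.0000; (r_i+r_j)·cross = 32·246.0000 = 7872.0000
edge 3: (20,25.5)→(6.5,29.5)  cross = 20·29.5 − 6.5·25.5 = 424.2500; (r_i+r_j)·cross = 26.5·424.2500 = 11242.6250
Σcross = 435.2500 → A = |Σcross|/2 = 217.6250 mm²
Σ(r_i+r_j)·cross = 15463.6250 → first moment M = |Σ|/6 = 2577.2708
R_c = M/A = 2577.2708/217.6250 = 11.8427 mm
θ = 230° = 4.014257 rad
V = θ·R_c·A = 4.014257·11.8427·217.6250 = 10345.828 mm³

Volume = 10345.828 mm³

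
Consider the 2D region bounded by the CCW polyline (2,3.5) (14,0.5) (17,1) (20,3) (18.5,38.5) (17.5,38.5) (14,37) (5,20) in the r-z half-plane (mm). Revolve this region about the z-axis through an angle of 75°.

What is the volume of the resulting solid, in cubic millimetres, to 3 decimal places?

Volume = 7528.696 mm³

Profile (r,z), 8 vertices: (2,3.5) (14,0.5) (17,1) (20,3) (18.5,38.5) (17.5,38.5) (14,37) (5,20)
edge 0: (2,3.5)→(14,0.5)  cross = 2·0.5 − 14·3.5 = -48.0000; (r_i+r_j)·cross = 16·-48.0000 = -768.0000
edge 1: (14,0.5)→(17,1)  cross = 14·1 − 17·0.5 = 5.5000; (r_i+r_j)·cross = 31·5.5000 = 170.5000
edge 2: (17,1)→(20,3)  cross = 17·3 − 20·1 = 31.0000; (r_i+r_j)·cross = 37·31.0000 = 1147.0000
edge 3: (20,3)→(18.5,38.5)  cross = 20·38.5 − 18.5·3 = 714.5000; (r_i+r_j)·cross = 38.5·714.5000 = 27508.2500
edge 4: (18.5,38.5)→(17.5,38.5)  cross = 18.5·38.5 − 17.5·38.5 = 38.5000; (r_i+r_j)·cross = 36·38.5000 = 1386.0000
edge 5: (17.5,38.5)→(14,37)  cross = 17.5·37 − 14·38.5 = 108.5000; (r_i+r_j)·cross = 31.5·108.5000 = 3417.7500
edge 6: (14,37)→(5,20)  cross = 14·20 − 5·37 = 95.0000; (r_i+r_j)·cross = 19·95.0000 = 1805.0000
edge 7: (5,20)→(2,3.5)  cross = 5·3.5 − 2·20 = -22.5000; (r_i+r_j)·cross = 7·-22.5000 = -157.5000
Σcross = 922.5000 → A = |Σcross|/2 = 461.2500 mm²
Σ(r_i+r_j)·cross = 34509.0000 → first moment M = |Σ|/6 = 5751.5000
R_c = M/A = 5751.5000/461.2500 = 12.4694 mm
θ = 75° = 1.308997 rad
V = θ·R_c·A = 1.308997·12.4694·461.2500 = 7528.696 mm³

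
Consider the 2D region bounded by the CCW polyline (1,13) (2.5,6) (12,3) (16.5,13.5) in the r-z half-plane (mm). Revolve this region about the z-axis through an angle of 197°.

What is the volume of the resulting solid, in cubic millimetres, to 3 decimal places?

Profile (r,z), 4 vertices: (1,13) (2.5,6) (12,3) (16.5,13.5)
edge 0: (1,13)→(2.5,6)  cross = 1·6 − 2.5·13 = -26.5000; (r_i+r_j)·cross = 3.5·-26.5000 = -92.7500
edge 1: (2.5,6)→(12,3)  cross = 2.5·3 − 12·6 = -64.5000; (r_i+r_j)·cross = 14.5·-64.5000 = -935.2500
edge 2: (12,3)→(16.5,13.5)  cross = 12·13.5 − 16.5·3 = 112.5000; (r_i+r_j)·cross = 28.5·112.5000 = 3206.2500
edge 3: (16.5,13.5)→(1,13)  cross = 16.5·13 − 1·13.5 = 201.0000; (r_i+r_j)·cross = 17.5·201.0000 = 3517.5000
Σcross = 222.5000 → A = |Σcross|/2 = 111.2500 mm²
Σ(r_i+r_j)·cross = 5695.7500 → first moment M = |Σ|/6 = 949.2917
R_c = M/A = 949.2917/111.2500 = 8.5330 mm
θ = 197° = 3.438299 rad
V = θ·R_c·A = 3.438299·8.5330·111.2500 = 3263.948 mm³

Volume = 3263.948 mm³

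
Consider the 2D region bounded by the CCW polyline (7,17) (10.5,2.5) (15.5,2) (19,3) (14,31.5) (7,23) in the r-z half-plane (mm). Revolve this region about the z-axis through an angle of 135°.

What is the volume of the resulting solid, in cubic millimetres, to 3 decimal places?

Profile (r,z), 6 vertices: (7,17) (10.5,2.5) (15.5,2) (19,3) (14,31.5) (7,23)
edge 0: (7,17)→(10.5,2.5)  cross = 7·2.5 − 10.5·17 = -161.0000; (r_i+r_j)·cross = 17.5·-161.0000 = -2817.5000
edge 1: (10.5,2.5)→(15.5,2)  cross = 10.5·2 − 15.5·2.5 = -17.7500; (r_i+r_j)·cross = 26·-17.7500 = -461.5000
edge 2: (15.5,2)→(19,3)  cross = 15.5·3 − 19·2 = 8.5000; (r_i+r_j)·cross = 34.5·8.5000 = 293.2500
edge 3: (19,3)→(14,31.5)  cross = 19·31.5 − 14·3 = 556.5000; (r_i+r_j)·cross = 33·556.5000 = 18364.5000
edge 4: (14,31.5)→(7,23)  cross = 14·23 − 7·31.5 = 101.5000; (r_i+r_j)·cross = 21·101.5000 = 2131.5000
edge 5: (7,23)→(7,17)  cross = 7·17 − 7·23 = -42.0000; (r_i+r_j)·cross = 14·-42.0000 = -588.0000
Σcross = 445.7500 → A = |Σcross|/2 = 222.8750 mm²
Σ(r_i+r_j)·cross = 16922.2500 → first moment M = |Σ|/6 = 2820.3750
R_c = M/A = 2820.3750/222.8750 = 12.6545 mm
θ = 135° = 2.356194 rad
V = θ·R_c·A = 2.356194·12.6545·222.8750 = 6645.352 mm³

Volume = 6645.352 mm³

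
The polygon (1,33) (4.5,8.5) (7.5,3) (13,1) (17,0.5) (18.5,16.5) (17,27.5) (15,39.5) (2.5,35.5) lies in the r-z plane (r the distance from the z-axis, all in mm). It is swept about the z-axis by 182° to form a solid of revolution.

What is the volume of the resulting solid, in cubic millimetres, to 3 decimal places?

Profile (r,z), 9 vertices: (1,33) (4.5,8.5) (7.5,3) (13,1) (17,0.5) (18.5,16.5) (17,27.5) (15,39.5) (2.5,35.5)
edge 0: (1,33)→(4.5,8.5)  cross = 1·8.5 − 4.5·33 = -140.0000; (r_i+r_j)·cross = 5.5·-140.0000 = -770.0000
edge 1: (4.5,8.5)→(7.5,3)  cross = 4.5·3 − 7.5·8.5 = -50.2500; (r_i+r_j)·cross = 12·-50.2500 = -603.0000
edge 2: (7.5,3)→(13,1)  cross = 7.5·1 − 13·3 = -31.5000; (r_i+r_j)·cross = 20.5·-31.5000 = -645.7500
edge 3: (13,1)→(17,0.5)  cross = 13·0.5 − 17·1 = -10.5000; (r_i+r_j)·cross = 30·-10.5000 = -315.0000
edge 4: (17,0.5)→(18.5,16.5)  cross = 17·16.5 − 18.5·0.5 = 271.2500; (r_i+r_j)·cross = 35.5·271.2500 = 9629.3750
edge 5: (18.5,16.5)→(17,27.5)  cross = 18.5·27.5 − 17·16.5 = 228.2500; (r_i+r_j)·cross = 35.5·228.2500 = 8102.8750
edge 6: (17,27.5)→(15,39.5)  cross = 17·39.5 − 15·27.5 = 259.0000; (r_i+r_j)·cross = 32·259.0000 = 8288.0000
edge 7: (15,39.5)→(2.5,35.5)  cross = 15·35.5 − 2.5·39.5 = 433.7500; (r_i+r_j)·cross = 17.5·433.7500 = 7590.6250
edge 8: (2.5,35.5)→(1,33)  cross = 2.5·33 − 1·35.5 = 47.0000; (r_i+r_j)·cross = 3.5·47.0000 = 164.5000
Σcross = 1007.0000 → A = |Σcross|/2 = 503.5000 mm²
Σ(r_i+r_j)·cross = 31441.6250 → first moment M = |Σ|/6 = 5240.2708
R_c = M/A = 5240.2708/503.5000 = 10.4077 mm
θ = 182° = 3.176499 rad
V = θ·R_c·A = 3.176499·10.4077·503.5000 = 16645.716 mm³

Volume = 16645.716 mm³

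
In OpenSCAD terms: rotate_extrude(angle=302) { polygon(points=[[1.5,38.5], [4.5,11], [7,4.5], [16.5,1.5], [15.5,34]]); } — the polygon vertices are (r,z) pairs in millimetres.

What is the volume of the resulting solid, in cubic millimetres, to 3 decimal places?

Profile (r,z), 5 vertices: (1.5,38.5) (4.5,11) (7,4.5) (16.5,1.5) (15.5,34)
edge 0: (1.5,38.5)→(4.5,11)  cross = 1.5·11 − 4.5·38.5 = -156.7500; (r_i+r_j)·cross = 6·-156.7500 = -940.5000
edge 1: (4.5,11)→(7,4.5)  cross = 4.5·4.5 − 7·11 = -56.7500; (r_i+r_j)·cross = 11.5·-56.7500 = -652.6250
edge 2: (7,4.5)→(16.5,1.5)  cross = 7·1.5 − 16.5·4.5 = -63.7500; (r_i+r_j)·cross = 23.5·-63.7500 = -1498.1250
edge 3: (16.5,1.5)→(15.5,34)  cross = 16.5·34 − 15.5·1.5 = 537.7500; (r_i+r_j)·cross = 32·537.7500 = 17208.0000
edge 4: (15.5,34)→(1.5,38.5)  cross = 15.5·38.5 − 1.5·34 = 545.7500; (r_i+r_j)·cross = 17·545.7500 = 9277.7500
Σcross = 806.2500 → A = |Σcross|/2 = 403.1250 mm²
Σ(r_i+r_j)·cross = 23394.5000 → first moment M = |Σ|/6 = 3899.0833
R_c = M/A = 3899.0833/403.1250 = 9.6721 mm
θ = 302° = 5.270894 rad
V = θ·R_c·A = 5.270894·9.6721·403.1250 = 20551.656 mm³

Volume = 20551.656 mm³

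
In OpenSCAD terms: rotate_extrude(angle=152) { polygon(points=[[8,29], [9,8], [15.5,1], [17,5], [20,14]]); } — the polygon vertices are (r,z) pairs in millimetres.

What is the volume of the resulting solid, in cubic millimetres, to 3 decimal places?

Volume = 6194.412 mm³

Profile (r,z), 5 vertices: (8,29) (9,8) (15.5,1) (17,5) (20,14)
edge 0: (8,29)→(9,8)  cross = 8·8 − 9·29 = -197.0000; (r_i+r_j)·cross = 17·-197.0000 = -3349.0000
edge 1: (9,8)→(15.5,1)  cross = 9·1 − 15.5·8 = -115.0000; (r_i+r_j)·cross = 24.5·-115.0000 = -2817.5000
edge 2: (15.5,1)→(17,5)  cross = 15.5·5 − 17·1 = 60.5000; (r_i+r_j)·cross = 32.5·60.5000 = 1966.2500
edge 3: (17,5)→(20,14)  cross = 17·14 − 20·5 = 138.0000; (r_i+r_j)·cross = 37·138.0000 = 5106.0000
edge 4: (20,14)→(8,29)  cross = 20·29 − 8·14 = 468.0000; (r_i+r_j)·cross = 28·468.0000 = 13104.0000
Σcross = 354.5000 → A = |Σcross|/2 = 177.2500 mm²
Σ(r_i+r_j)·cross = 14009.7500 → first moment M = |Σ|/6 = 2334.9583
R_c = M/A = 2334.9583/177.2500 = 13.1732 mm
θ = 152° = 2.652900 rad
V = θ·R_c·A = 2.652900·13.1732·177.2500 = 6194.412 mm³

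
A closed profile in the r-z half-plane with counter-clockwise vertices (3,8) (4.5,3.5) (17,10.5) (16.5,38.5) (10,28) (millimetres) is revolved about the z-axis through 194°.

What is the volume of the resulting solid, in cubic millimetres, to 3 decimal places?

Profile (r,z), 5 vertices: (3,8) (4.5,3.5) (17,10.5) (16.5,38.5) (10,28)
edge 0: (3,8)→(4.5,3.5)  cross = 3·3.5 − 4.5·8 = -25.5000; (r_i+r_j)·cross = 7.5·-25.5000 = -191.2500
edge 1: (4.5,3.5)→(17,10.5)  cross = 4.5·10.5 − 17·3.5 = -12.2500; (r_i+r_j)·cross = 21.5·-12.2500 = -263.3750
edge 2: (17,10.5)→(16.5,38.5)  cross = 17·38.5 − 16.5·10.5 = 481.2500; (r_i+r_j)·cross = 33.5·481.2500 = 16121.8750
edge 3: (16.5,38.5)→(10,28)  cross = 16.5·28 − 10·38.5 = 77.0000; (r_i+r_j)·cross = 26.5·77.0000 = 2040.5000
edge 4: (10,28)→(3,8)  cross = 10·8 − 3·28 = -4.0000; (r_i+r_j)·cross = 13·-4.0000 = -52.0000
Σcross = 516.5000 → A = |Σcross|/2 = 258.2500 mm²
Σ(r_i+r_j)·cross = 17655.7500 → first moment M = |Σ|/6 = 2942.6250
R_c = M/A = 2942.6250/258.2500 = 11.3945 mm
θ = 194° = 3.385939 rad
V = θ·R_c·A = 3.385939·11.3945·258.2500 = 9963.548 mm³

Volume = 9963.548 mm³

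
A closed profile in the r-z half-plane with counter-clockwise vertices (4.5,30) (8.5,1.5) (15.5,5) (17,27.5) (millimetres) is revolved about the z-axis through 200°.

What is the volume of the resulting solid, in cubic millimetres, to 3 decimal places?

Profile (r,z), 4 vertices: (4.5,30) (8.5,1.5) (15.5,5) (17,27.5)
edge 0: (4.5,30)→(8.5,1.5)  cross = 4.5·1.5 − 8.5·30 = -248.2500; (r_i+r_j)·cross = 13·-248.2500 = -3227.2500
edge 1: (8.5,1.5)→(15.5,5)  cross = 8.5·5 − 15.5·1.5 = 19.2500; (r_i+r_j)·cross = 24·19.2500 = 462.0000
edge 2: (15.5,5)→(17,27.5)  cross = 15.5·27.5 − 17·5 = 341.2500; (r_i+r_j)·cross = 32.5·341.2500 = 11090.6250
edge 3: (17,27.5)→(4.5,30)  cross = 17·30 − 4.5·27.5 = 386.2500; (r_i+r_j)·cross = 21.5·386.2500 = 8304.3750
Σcross = 498.5000 → A = |Σcross|/2 = 249.2500 mm²
Σ(r_i+r_j)·cross = 16629.7500 → first moment M = |Σ|/6 = 2771.6250
R_c = M/A = 2771.6250/249.2500 = 11.1199 mm
θ = 200° = 3.490659 rad
V = θ·R_c·A = 3.490659·11.1199·249.2500 = 9674.796 mm³

Volume = 9674.796 mm³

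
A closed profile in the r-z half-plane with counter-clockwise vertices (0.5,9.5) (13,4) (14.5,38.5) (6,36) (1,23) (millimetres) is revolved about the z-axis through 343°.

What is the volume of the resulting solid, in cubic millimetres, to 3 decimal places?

Profile (r,z), 5 vertices: (0.5,9.5) (13,4) (14.5,38.5) (6,36) (1,23)
edge 0: (0.5,9.5)→(13,4)  cross = 0.5·4 − 13·9.5 = -121.5000; (r_i+r_j)·cross = 13.5·-121.5000 = -1640.2500
edge 1: (13,4)→(14.5,38.5)  cross = 13·38.5 − 14.5·4 = 442.5000; (r_i+r_j)·cross = 27.5·442.5000 = 12168.7500
edge 2: (14.5,38.5)→(6,36)  cross = 14.5·36 − 6·38.5 = 291.0000; (r_i+r_j)·cross = 20.5·291.0000 = 5965.5000
edge 3: (6,36)→(1,23)  cross = 6·23 − 1·36 = 102.0000; (r_i+r_j)·cross = 7·102.0000 = 714.0000
edge 4: (1,23)→(0.5,9.5)  cross = 1·9.5 − 0.5·23 = -2.0000; (r_i+r_j)·cross = 1.5·-2.0000 = -3.0000
Σcross = 712.0000 → A = |Σcross|/2 = 356.0000 mm²
Σ(r_i+r_j)·cross = 17205.0000 → first moment M = |Σ|/6 = 2867.5000
R_c = M/A = 2867.5000/356.0000 = 8.0548 mm
θ = 343° = 5.986479 rad
V = θ·R_c·A = 5.986479·8.0548·356.0000 = 17166.229 mm³

Volume = 17166.229 mm³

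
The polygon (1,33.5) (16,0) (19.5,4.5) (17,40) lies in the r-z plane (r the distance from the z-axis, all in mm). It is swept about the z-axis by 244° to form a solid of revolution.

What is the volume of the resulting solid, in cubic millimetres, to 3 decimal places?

Volume = 20336.783 mm³

Profile (r,z), 4 vertices: (1,33.5) (16,0) (19.5,4.5) (17,40)
edge 0: (1,33.5)→(16,0)  cross = 1·0 − 16·33.5 = -536.0000; (r_i+r_j)·cross = 17·-536.0000 = -9112.0000
edge 1: (16,0)→(19.5,4.5)  cross = 16·4.5 − 19.5·0 = 72.0000; (r_i+r_j)·cross = 35.5·72.0000 = 2556.0000
edge 2: (19.5,4.5)→(17,40)  cross = 19.5·40 − 17·4.5 = 703.5000; (r_i+r_j)·cross = 36.5·703.5000 = 25677.7500
edge 3: (17,40)→(1,33.5)  cross = 17·33.5 − 1·40 = 529.5000; (r_i+r_j)·cross = 18·529.5000 = 9531.0000
Σcross = 769.0000 → A = |Σcross|/2 = 384.5000 mm²
Σ(r_i+r_j)·cross = 28652.7500 → first moment M = |Σ|/6 = 4775.4583
R_c = M/A = 4775.4583/384.5000 = 12.4199 mm
θ = 244° = 4.258603 rad
V = θ·R_c·A = 4.258603·12.4199·384.5000 = 20336.783 mm³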